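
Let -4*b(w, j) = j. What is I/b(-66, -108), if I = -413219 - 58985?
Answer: -472204/27 ≈ -17489.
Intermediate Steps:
b(w, j) = -j/4
I = -472204
I/b(-66, -108) = -472204/((-¼*(-108))) = -472204/27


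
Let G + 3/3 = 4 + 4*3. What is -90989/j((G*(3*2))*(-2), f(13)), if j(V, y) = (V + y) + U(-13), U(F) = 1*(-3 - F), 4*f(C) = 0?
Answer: 90989/170 ≈ 535.23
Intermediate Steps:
f(C) = 0 (f(C) = (¼)*0 = 0)
U(F) = -3 - F
G = 15 (G = -1 + (4 + 4*3) = -1 + (4 + 12) = -1 + 16 = 15)
j(V, y) = 10 + V + y (j(V, y) = (V + y) + (-3 - 1*(-13)) = (V + y) + (-3 + 13) = (V + y) + 10 = 10 + V + y)
-90989/j((G*(3*2))*(-2), f(13)) = -90989/(10 + (15*(3*2))*(-2) + 0) = -90989/(10 + (15*6)*(-2) + 0) = -90989/(10 + 90*(-2) + 0) = -90989/(10 - 180 + 0) = -90989/(-170) = -90989*(-1/170) = 90989/170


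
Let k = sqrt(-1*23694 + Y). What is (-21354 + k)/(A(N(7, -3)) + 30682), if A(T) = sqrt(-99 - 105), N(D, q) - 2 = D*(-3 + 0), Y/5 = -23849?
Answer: -163795857/235346332 + sqrt(7289889)/470692664 + 10677*I*sqrt(51)/235346332 + 15341*I*sqrt(142939)/470692664 ≈ -0.69597 + 0.012646*I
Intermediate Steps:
Y = -119245 (Y = 5*(-23849) = -119245)
N(D, q) = 2 - 3*D (N(D, q) = 2 + D*(-3 + 0) = 2 + D*(-3) = 2 - 3*D)
A(T) = 2*I*sqrt(51) (A(T) = sqrt(-204) = 2*I*sqrt(51))
k = I*sqrt(142939) (k = sqrt(-1*23694 - 119245) = sqrt(-23694 - 119245) = sqrt(-142939) = I*sqrt(142939) ≈ 378.07*I)
(-21354 + k)/(A(N(7, -3)) + 30682) = (-21354 + I*sqrt(142939))/(2*I*sqrt(51) + 30682) = (-21354 + I*sqrt(142939))/(30682 + 2*I*sqrt(51))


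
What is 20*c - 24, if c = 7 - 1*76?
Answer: -1404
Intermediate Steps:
c = -69 (c = 7 - 76 = -69)
20*c - 24 = 20*(-69) - 24 = -1380 - 24 = -1404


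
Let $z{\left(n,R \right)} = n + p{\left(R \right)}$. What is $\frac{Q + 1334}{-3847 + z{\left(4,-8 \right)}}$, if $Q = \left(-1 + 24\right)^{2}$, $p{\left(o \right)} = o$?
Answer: $- \frac{1863}{3851} \approx -0.48377$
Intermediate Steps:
$Q = 529$ ($Q = 23^{2} = 529$)
$z{\left(n,R \right)} = R + n$ ($z{\left(n,R \right)} = n + R = R + n$)
$\frac{Q + 1334}{-3847 + z{\left(4,-8 \right)}} = \frac{529 + 1334}{-3847 + \left(-8 + 4\right)} = \frac{1863}{-3847 - 4} = \frac{1863}{-3851} = 1863 \left(- \frac{1}{3851}\right) = - \frac{1863}{3851}$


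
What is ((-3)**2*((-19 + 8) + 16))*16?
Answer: 720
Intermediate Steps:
((-3)**2*((-19 + 8) + 16))*16 = (9*(-11 + 16))*16 = (9*5)*16 = 45*16 = 720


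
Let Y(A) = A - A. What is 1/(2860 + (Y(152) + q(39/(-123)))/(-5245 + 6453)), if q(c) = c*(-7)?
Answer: 49528/141650171 ≈ 0.00034965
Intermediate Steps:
Y(A) = 0
q(c) = -7*c
1/(2860 + (Y(152) + q(39/(-123)))/(-5245 + 6453)) = 1/(2860 + (0 - 273/(-123))/(-5245 + 6453)) = 1/(2860 + (0 - 273*(-1)/123)/1208) = 1/(2860 + (0 - 7*(-13/41))*(1/1208)) = 1/(2860 + (0 + 91/41)*(1/1208)) = 1/(2860 + (91/41)*(1/1208)) = 1/(2860 + 91/49528) = 1/(141650171/49528) = 49528/141650171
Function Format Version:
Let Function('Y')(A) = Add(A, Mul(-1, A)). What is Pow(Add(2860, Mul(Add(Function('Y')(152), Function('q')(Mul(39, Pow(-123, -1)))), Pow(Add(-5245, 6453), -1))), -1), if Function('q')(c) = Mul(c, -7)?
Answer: Rational(49528, 141650171) ≈ 0.00034965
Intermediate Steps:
Function('Y')(A) = 0
Function('q')(c) = Mul(-7, c)
Pow(Add(2860, Mul(Add(Function('Y')(152), Function('q')(Mul(39, Pow(-123, -1)))), Pow(Add(-5245, 6453), -1))), -1) = Pow(Add(2860, Mul(Add(0, Mul(-7, Mul(39, Pow(-123, -1)))), Pow(Add(-5245, 6453), -1))), -1) = Pow(Add(2860, Mul(Add(0, Mul(-7, Mul(39, Rational(-1, 123)))), Pow(1208, -1))), -1) = Pow(Add(2860, Mul(Add(0, Mul(-7, Rational(-13, 41))), Rational(1, 1208))), -1) = Pow(Add(2860, Mul(Add(0, Rational(91, 41)), Rational(1, 1208))), -1) = Pow(Add(2860, Mul(Rational(91, 41), Rational(1, 1208))), -1) = Pow(Add(2860, Rational(91, 49528)), -1) = Pow(Rational(141650171, 49528), -1) = Rational(49528, 141650171)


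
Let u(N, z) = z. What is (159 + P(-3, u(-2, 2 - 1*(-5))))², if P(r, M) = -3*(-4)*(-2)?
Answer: 18225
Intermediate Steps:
P(r, M) = -24 (P(r, M) = 12*(-2) = -24)
(159 + P(-3, u(-2, 2 - 1*(-5))))² = (159 - 24)² = 135² = 18225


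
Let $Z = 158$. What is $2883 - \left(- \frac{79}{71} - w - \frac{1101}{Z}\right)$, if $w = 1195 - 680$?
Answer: $\frac{38209417}{11218} \approx 3406.1$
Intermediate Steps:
$w = 515$ ($w = 1195 - 680 = 515$)
$2883 - \left(- \frac{79}{71} - w - \frac{1101}{Z}\right) = 2883 - \left(-515 - \frac{1101}{158} - \frac{79}{71}\right) = 2883 + \left(515 - \left(- \frac{79}{71} - \frac{1101}{158}\right)\right) = 2883 + \left(515 - - \frac{90653}{11218}\right) = 2883 + \left(515 + \frac{90653}{11218}\right) = 2883 + \frac{5867923}{11218} = \frac{38209417}{11218}$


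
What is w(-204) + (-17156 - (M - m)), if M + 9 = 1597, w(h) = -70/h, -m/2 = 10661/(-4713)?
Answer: -3002796115/160242 ≈ -18739.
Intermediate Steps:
m = 21322/4713 (m = -21322/(-4713) = -21322*(-1)/4713 = -2*(-10661/4713) = 21322/4713 ≈ 4.5241)
M = 1588 (M = -9 + 1597 = 1588)
w(-204) + (-17156 - (M - m)) = -70/(-204) + (-17156 - (1588 - 1*21322/4713)) = -70*(-1/204) + (-17156 - (1588 - 21322/4713)) = 35/102 + (-17156 - 1*7462922/4713) = 35/102 + (-17156 - 7462922/4713) = 35/102 - 88319150/4713 = -3002796115/160242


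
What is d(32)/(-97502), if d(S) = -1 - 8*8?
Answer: 65/97502 ≈ 0.00066665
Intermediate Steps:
d(S) = -65 (d(S) = -1 - 64 = -65)
d(32)/(-97502) = -65/(-97502) = -65*(-1/97502) = 65/97502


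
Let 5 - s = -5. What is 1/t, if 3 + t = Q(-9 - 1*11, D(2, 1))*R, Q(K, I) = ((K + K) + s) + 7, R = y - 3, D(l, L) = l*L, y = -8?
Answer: 1/250 ≈ 0.0040000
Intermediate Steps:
s = 10 (s = 5 - 1*(-5) = 5 + 5 = 10)
D(l, L) = L*l
R = -11 (R = -8 - 3 = -11)
Q(K, I) = 17 + 2*K (Q(K, I) = ((K + K) + 10) + 7 = (2*K + 10) + 7 = (10 + 2*K) + 7 = 17 + 2*K)
t = 250 (t = -3 + (17 + 2*(-9 - 1*11))*(-11) = -3 + (17 + 2*(-9 - 11))*(-11) = -3 + (17 + 2*(-20))*(-11) = -3 + (17 - 40)*(-11) = -3 - 23*(-11) = -3 + 253 = 250)
1/t = 1/250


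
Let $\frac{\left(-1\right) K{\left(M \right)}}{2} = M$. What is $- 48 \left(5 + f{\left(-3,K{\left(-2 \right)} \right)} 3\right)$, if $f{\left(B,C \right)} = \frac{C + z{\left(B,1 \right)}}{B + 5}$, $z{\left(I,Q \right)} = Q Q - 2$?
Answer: $-456$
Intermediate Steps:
$K{\left(M \right)} = - 2 M$
$z{\left(I,Q \right)} = -2 + Q^{2}$ ($z{\left(I,Q \right)} = Q^{2} - 2 = -2 + Q^{2}$)
$f{\left(B,C \right)} = \frac{-1 + C}{5 + B}$ ($f{\left(B,C \right)} = \frac{C - \left(2 - 1^{2}\right)}{B + 5} = \frac{C + \left(-2 + 1\right)}{5 + B} = \frac{C - 1}{5 + B} = \frac{-1 + C}{5 + B}$)
$- 48 \left(5 + f{\left(-3,K{\left(-2 \right)} \right)} 3\right) = - 48 \left(5 + \frac{-1 - -4}{5 - 3} \cdot 3\right) = - 48 \left(5 + \frac{-1 + 4}{2} \cdot 3\right) = - 48 \left(5 + \frac{1}{2} \cdot 3 \cdot 3\right) = - 48 \left(5 + \frac{3}{2} \cdot 3\right) = - 48 \left(5 + \frac{9}{2}\right) = \left(-48\right) \frac{19}{2} = -456$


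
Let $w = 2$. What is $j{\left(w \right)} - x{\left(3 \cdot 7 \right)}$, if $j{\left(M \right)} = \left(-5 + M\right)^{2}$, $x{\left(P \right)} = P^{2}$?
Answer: $-432$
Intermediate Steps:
$j{\left(w \right)} - x{\left(3 \cdot 7 \right)} = \left(-5 + 2\right)^{2} - \left(3 \cdot 7\right)^{2} = \left(-3\right)^{2} - 21^{2} = 9 - 441 = -432$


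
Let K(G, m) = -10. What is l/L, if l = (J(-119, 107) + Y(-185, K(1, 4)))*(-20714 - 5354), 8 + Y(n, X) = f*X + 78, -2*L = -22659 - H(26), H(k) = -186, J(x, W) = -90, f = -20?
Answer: -1042720/2497 ≈ -417.59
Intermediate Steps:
L = 22473/2 (L = -(-22659 - 1*(-186))/2 = -(-22659 + 186)/2 = -½*(-22473) = 22473/2 ≈ 11237.)
Y(n, X) = 70 - 20*X (Y(n, X) = -8 + (-20*X + 78) = -8 + (78 - 20*X) = 70 - 20*X)
l = -4692240 (l = (-90 + (70 - 20*(-10)))*(-20714 - 5354) = (-90 + (70 + 200))*(-26068) = (-90 + 270)*(-26068) = 180*(-26068) = -4692240)
l/L = -4692240/22473/2 = -4692240*2/22473 = -1042720/2497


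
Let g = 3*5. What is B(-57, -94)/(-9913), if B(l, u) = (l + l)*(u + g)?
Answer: -9006/9913 ≈ -0.90850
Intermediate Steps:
g = 15
B(l, u) = 2*l*(15 + u) (B(l, u) = (l + l)*(u + 15) = (2*l)*(15 + u) = 2*l*(15 + u))
B(-57, -94)/(-9913) = (2*(-57)*(15 - 94))/(-9913) = (2*(-57)*(-79))*(-1/9913) = 9006*(-1/9913) = -9006/9913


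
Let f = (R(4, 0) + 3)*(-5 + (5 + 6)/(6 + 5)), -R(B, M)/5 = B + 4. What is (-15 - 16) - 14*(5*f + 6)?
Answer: -10475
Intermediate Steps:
R(B, M) = -20 - 5*B (R(B, M) = -5*(B + 4) = -5*(4 + B) = -20 - 5*B)
f = 148 (f = ((-20 - 5*4) + 3)*(-5 + (5 + 6)/(6 + 5)) = ((-20 - 20) + 3)*(-5 + 11/11) = (-40 + 3)*(-5 + 11*(1/11)) = -37*(-5 + 1) = -37*(-4) = 148)
(-15 - 16) - 14*(5*f + 6) = (-15 - 16) - 14*(5*148 + 6) = -31 - 14*(740 + 6) = -31 - 14*746 = -31 - 10444 = -10475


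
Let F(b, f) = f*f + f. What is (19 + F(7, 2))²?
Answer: 625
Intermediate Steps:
F(b, f) = f + f² (F(b, f) = f² + f = f + f²)
(19 + F(7, 2))² = (19 + 2*(1 + 2))² = (19 + 2*3)² = (19 + 6)² = 25² = 625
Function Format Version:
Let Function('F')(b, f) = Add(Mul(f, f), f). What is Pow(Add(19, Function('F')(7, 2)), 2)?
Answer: 625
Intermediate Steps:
Function('F')(b, f) = Add(f, Pow(f, 2)) (Function('F')(b, f) = Add(Pow(f, 2), f) = Add(f, Pow(f, 2)))
Pow(Add(19, Function('F')(7, 2)), 2) = Pow(Add(19, Mul(2, Add(1, 2))), 2) = Pow(Add(19, Mul(2, 3)), 2) = Pow(Add(19, 6), 2) = Pow(25, 2) = 625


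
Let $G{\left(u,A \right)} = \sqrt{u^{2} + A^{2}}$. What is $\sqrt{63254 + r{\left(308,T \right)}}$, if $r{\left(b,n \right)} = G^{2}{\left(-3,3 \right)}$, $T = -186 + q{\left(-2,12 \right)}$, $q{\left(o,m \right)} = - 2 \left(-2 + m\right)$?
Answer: $2 \sqrt{15818} \approx 251.54$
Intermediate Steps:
$q{\left(o,m \right)} = 4 - 2 m$
$T = -206$ ($T = -186 + \left(4 - 24\right) = -186 - 20 = -206$)
$G{\left(u,A \right)} = \sqrt{A^{2} + u^{2}}$
$r{\left(b,n \right)} = 18$ ($r{\left(b,n \right)} = \left(\sqrt{3^{2} + \left(-3\right)^{2}}\right)^{2} = \left(\sqrt{9 + 9}\right)^{2} = \left(\sqrt{18}\right)^{2} = \left(3 \sqrt{2}\right)^{2} = 18$)
$\sqrt{63254 + r{\left(308,T \right)}} = \sqrt{63254 + 18} = \sqrt{63272} = 2 \sqrt{15818}$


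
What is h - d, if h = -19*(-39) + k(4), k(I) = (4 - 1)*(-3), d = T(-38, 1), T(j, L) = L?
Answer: 731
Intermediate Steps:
d = 1
k(I) = -9 (k(I) = 3*(-3) = -9)
h = 732 (h = -19*(-39) - 9 = 741 - 9 = 732)
h - d = 732 - 1*1 = 732 - 1 = 731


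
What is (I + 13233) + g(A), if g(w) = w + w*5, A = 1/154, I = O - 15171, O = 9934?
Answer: 615695/77 ≈ 7996.0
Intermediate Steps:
I = -5237 (I = 9934 - 15171 = -5237)
A = 1/154 ≈ 0.0064935
g(w) = 6*w (g(w) = w + 5*w = 6*w)
(I + 13233) + g(A) = (-5237 + 13233) + 6*(1/154) = 7996 + 3/77 = 615695/77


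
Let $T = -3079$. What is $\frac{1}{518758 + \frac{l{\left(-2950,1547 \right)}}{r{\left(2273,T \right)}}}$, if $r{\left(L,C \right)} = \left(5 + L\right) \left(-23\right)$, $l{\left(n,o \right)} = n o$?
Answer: $\frac{1541}{799540303} \approx 1.9274 \cdot 10^{-6}$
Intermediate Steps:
$r{\left(L,C \right)} = -115 - 23 L$
$\frac{1}{518758 + \frac{l{\left(-2950,1547 \right)}}{r{\left(2273,T \right)}}} = \frac{1}{518758 + \frac{\left(-2950\right) 1547}{-115 - 52279}} = \frac{1}{518758 - \frac{4563650}{-115 - 52279}} = \frac{1}{518758 - \frac{4563650}{-52394}} = \frac{1}{518758 - - \frac{134225}{1541}} = \frac{1}{518758 + \frac{134225}{1541}} = \frac{1}{\frac{799540303}{1541}} = \frac{1541}{799540303}$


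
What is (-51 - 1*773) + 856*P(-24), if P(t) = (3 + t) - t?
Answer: 1744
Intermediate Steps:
P(t) = 3
(-51 - 1*773) + 856*P(-24) = (-51 - 1*773) + 856*3 = (-51 - 773) + 2568 = -824 + 2568 = 1744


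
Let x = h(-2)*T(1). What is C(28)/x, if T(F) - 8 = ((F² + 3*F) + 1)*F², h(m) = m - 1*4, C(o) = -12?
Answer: 2/13 ≈ 0.15385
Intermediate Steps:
h(m) = -4 + m (h(m) = m - 4 = -4 + m)
T(F) = 8 + F²*(1 + F² + 3*F) (T(F) = 8 + ((F² + 3*F) + 1)*F² = 8 + (1 + F² + 3*F)*F² = 8 + F²*(1 + F² + 3*F))
x = -78 (x = (-4 - 2)*(8 + 1² + 1⁴ + 3*1³) = -6*(8 + 1 + 1 + 3*1) = -6*(8 + 1 + 1 + 3) = -6*13 = -78)
C(28)/x = -12/(-78) = -12*(-1/78) = 2/13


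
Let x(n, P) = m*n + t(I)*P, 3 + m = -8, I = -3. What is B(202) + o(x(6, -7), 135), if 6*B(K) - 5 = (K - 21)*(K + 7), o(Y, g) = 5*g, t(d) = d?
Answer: 20942/3 ≈ 6980.7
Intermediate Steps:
m = -11 (m = -3 - 8 = -11)
x(n, P) = -11*n - 3*P
B(K) = 5/6 + (-21 + K)*(7 + K)/6 (B(K) = 5/6 + ((K - 21)*(K + 7))/6 = 5/6 + ((-21 + K)*(7 + K))/6 = 5/6 + (-21 + K)*(7 + K)/6)
B(202) + o(x(6, -7), 135) = (-71/3 - 7/3*202 + (1/6)*202**2) + 5*135 = (-71/3 - 1414/3 + (1/6)*40804) + 675 = (-71/3 - 1414/3 + 20402/3) + 675 = 18917/3 + 675 = 20942/3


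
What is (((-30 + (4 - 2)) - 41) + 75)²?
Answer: 36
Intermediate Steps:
(((-30 + (4 - 2)) - 41) + 75)² = (((-30 + 2) - 41) + 75)² = ((-28 - 41) + 75)² = (-69 + 75)² = 6² = 36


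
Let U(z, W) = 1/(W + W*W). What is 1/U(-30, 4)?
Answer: 20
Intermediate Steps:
U(z, W) = 1/(W + W²)
1/U(-30, 4) = 1/(1/(4*(1 + 4))) = 1/((¼)/5) = 1/((¼)*(⅕)) = 1/(1/20) = 20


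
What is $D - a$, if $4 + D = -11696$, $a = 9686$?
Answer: $-21386$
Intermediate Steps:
$D = -11700$ ($D = -4 - 11696 = -11700$)
$D - a = -11700 - 9686 = -21386$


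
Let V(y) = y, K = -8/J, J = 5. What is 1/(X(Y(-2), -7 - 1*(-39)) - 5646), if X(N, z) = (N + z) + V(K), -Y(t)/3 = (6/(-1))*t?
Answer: -5/28258 ≈ -0.00017694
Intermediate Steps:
K = -8/5 ≈ -1.6000
Y(t) = 18*t (Y(t) = -3*6/(-1)*t = -3*6*(-1)*t = -(-18)*t = 18*t)
X(N, z) = -8/5 + N + z (X(N, z) = (N + z) - 8/5 = -8/5 + N + z)
1/(X(Y(-2), -7 - 1*(-39)) - 5646) = 1/((-8/5 + 18*(-2) + (-7 - 1*(-39))) - 5646) = 1/((-8/5 - 36 + (-7 + 39)) - 5646) = 1/((-8/5 - 36 + 32) - 5646) = 1/(-28/5 - 5646) = 1/(-28258/5) = -5/28258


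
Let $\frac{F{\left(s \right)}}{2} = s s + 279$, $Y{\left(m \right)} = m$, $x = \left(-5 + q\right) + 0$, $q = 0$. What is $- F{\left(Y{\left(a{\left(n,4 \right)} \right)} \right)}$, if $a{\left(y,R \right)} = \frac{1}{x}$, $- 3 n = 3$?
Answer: $- \frac{13952}{25} \approx -558.08$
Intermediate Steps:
$n = -1$ ($n = \left(- \frac{1}{3}\right) 3 = -1$)
$x = -5$ ($x = \left(-5 + 0\right) + 0 = -5 + 0 = -5$)
$a{\left(y,R \right)} = - \frac{1}{5}$ ($a{\left(y,R \right)} = \frac{1}{-5} = - \frac{1}{5}$)
$F{\left(s \right)} = 558 + 2 s^{2}$ ($F{\left(s \right)} = 2 \left(s s + 279\right) = 2 \left(s^{2} + 279\right) = 2 \left(279 + s^{2}\right) = 558 + 2 s^{2}$)
$- F{\left(Y{\left(a{\left(n,4 \right)} \right)} \right)} = - (558 + 2 \left(- \frac{1}{5}\right)^{2}) = - (558 + 2 \cdot \frac{1}{25}) = - (558 + \frac{2}{25}) = \left(-1\right) \frac{13952}{25} = - \frac{13952}{25}$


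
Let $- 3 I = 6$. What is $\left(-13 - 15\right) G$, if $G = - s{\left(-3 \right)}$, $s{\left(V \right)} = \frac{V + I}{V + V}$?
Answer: $\frac{70}{3} \approx 23.333$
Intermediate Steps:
$I = -2$ ($I = \left(- \frac{1}{3}\right) 6 = -2$)
$s{\left(V \right)} = \frac{-2 + V}{2 V}$ ($s{\left(V \right)} = \frac{V - 2}{V + V} = \frac{-2 + V}{2 V}$)
$G = - \frac{5}{6}$ ($G = - \frac{-2 - 3}{2 \left(-3\right)} = - \frac{\left(-1\right) \left(-5\right)}{2 \cdot 3} = \left(-1\right) \frac{5}{6} = - \frac{5}{6} \approx -0.83333$)
$\left(-13 - 15\right) G = \left(-13 - 15\right) \left(- \frac{5}{6}\right) = \left(-28\right) \left(- \frac{5}{6}\right) = \frac{70}{3}$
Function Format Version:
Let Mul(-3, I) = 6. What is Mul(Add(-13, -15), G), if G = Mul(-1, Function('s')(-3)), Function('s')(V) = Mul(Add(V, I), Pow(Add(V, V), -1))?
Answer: Rational(70, 3) ≈ 23.333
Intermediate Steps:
I = -2 (I = Mul(Rational(-1, 3), 6) = -2)
Function('s')(V) = Mul(Rational(1, 2), Pow(V, -1), Add(-2, V)) (Function('s')(V) = Mul(Add(V, -2), Pow(Add(V, V), -1)) = Mul(Add(-2, V), Pow(Mul(2, V), -1)) = Mul(Add(-2, V), Mul(Rational(1, 2), Pow(V, -1))) = Mul(Rational(1, 2), Pow(V, -1), Add(-2, V)))
G = Rational(-5, 6) (G = Mul(-1, Mul(Rational(1, 2), Pow(-3, -1), Add(-2, -3))) = Mul(-1, Mul(Rational(1, 2), Rational(-1, 3), -5)) = Mul(-1, Rational(5, 6)) = Rational(-5, 6) ≈ -0.83333)
Mul(Add(-13, -15), G) = Mul(Add(-13, -15), Rational(-5, 6)) = Mul(-28, Rational(-5, 6)) = Rational(70, 3)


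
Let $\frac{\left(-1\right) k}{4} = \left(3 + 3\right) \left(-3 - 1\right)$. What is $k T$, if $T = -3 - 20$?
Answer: $-2208$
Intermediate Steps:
$T = -23$ ($T = -3 - 20 = -23$)
$k = 96$ ($k = - 4 \left(3 + 3\right) \left(-3 - 1\right) = - 4 \cdot 6 \left(-4\right) = \left(-4\right) \left(-24\right) = 96$)
$k T = 96 \left(-23\right) = -2208$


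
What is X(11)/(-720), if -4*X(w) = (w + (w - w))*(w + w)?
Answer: 121/1440 ≈ 0.084028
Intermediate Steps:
X(w) = -w²/2 (X(w) = -(w + (w - w))*(w + w)/4 = -(w + 0)*2*w/4 = -w*2*w/4 = -w²/2)
X(11)/(-720) = -½*11²/(-720) = -½*121*(-1/720) = -121/2*(-1/720) = 121/1440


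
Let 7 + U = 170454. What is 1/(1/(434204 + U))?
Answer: 604651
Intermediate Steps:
U = 170447 (U = -7 + 170454 = 170447)
1/(1/(434204 + U)) = 1/(1/(434204 + 170447)) = 1/(1/604651) = 604651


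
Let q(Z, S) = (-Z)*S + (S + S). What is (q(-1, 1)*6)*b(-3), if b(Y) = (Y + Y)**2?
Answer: 648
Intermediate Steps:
b(Y) = 4*Y**2 (b(Y) = (2*Y)**2 = 4*Y**2)
q(Z, S) = 2*S - S*Z (q(Z, S) = -S*Z + 2*S = 2*S - S*Z)
(q(-1, 1)*6)*b(-3) = ((1*(2 - 1*(-1)))*6)*(4*(-3)**2) = ((1*(2 + 1))*6)*(4*9) = ((1*3)*6)*36 = (3*6)*36 = 18*36 = 648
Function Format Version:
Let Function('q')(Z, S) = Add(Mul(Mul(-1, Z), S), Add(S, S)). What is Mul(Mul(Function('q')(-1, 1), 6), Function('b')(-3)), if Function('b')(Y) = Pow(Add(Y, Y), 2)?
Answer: 648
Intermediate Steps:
Function('b')(Y) = Mul(4, Pow(Y, 2)) (Function('b')(Y) = Pow(Mul(2, Y), 2) = Mul(4, Pow(Y, 2)))
Function('q')(Z, S) = Add(Mul(2, S), Mul(-1, S, Z)) (Function('q')(Z, S) = Add(Mul(-1, S, Z), Mul(2, S)) = Add(Mul(2, S), Mul(-1, S, Z)))
Mul(Mul(Function('q')(-1, 1), 6), Function('b')(-3)) = Mul(Mul(Mul(1, Add(2, Mul(-1, -1))), 6), Mul(4, Pow(-3, 2))) = Mul(Mul(Mul(1, Add(2, 1)), 6), Mul(4, 9)) = Mul(Mul(Mul(1, 3), 6), 36) = Mul(Mul(3, 6), 36) = Mul(18, 36) = 648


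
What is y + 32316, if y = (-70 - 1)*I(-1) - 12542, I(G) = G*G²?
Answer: 19845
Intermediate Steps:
I(G) = G³
y = -12471 (y = (-70 - 1)*(-1)³ - 12542 = -71*(-1) - 12542 = 71 - 12542 = -12471)
y + 32316 = -12471 + 32316 = 19845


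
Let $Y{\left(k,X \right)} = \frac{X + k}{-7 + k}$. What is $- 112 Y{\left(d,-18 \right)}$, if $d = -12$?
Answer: $- \frac{3360}{19} \approx -176.84$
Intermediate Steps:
$Y{\left(k,X \right)} = \frac{X + k}{-7 + k}$
$- 112 Y{\left(d,-18 \right)} = - 112 \frac{-18 - 12}{-7 - 12} = - 112 \frac{1}{-19} \left(-30\right) = - 112 \left(\left(- \frac{1}{19}\right) \left(-30\right)\right) = \left(-112\right) \frac{30}{19} = - \frac{3360}{19}$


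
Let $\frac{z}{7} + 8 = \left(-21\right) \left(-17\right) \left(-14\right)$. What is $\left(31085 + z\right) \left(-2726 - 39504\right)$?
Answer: $167104110$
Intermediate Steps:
$z = -35042$ ($z = -56 + 7 \left(-21\right) \left(-17\right) \left(-14\right) = -56 + 7 \cdot 357 \left(-14\right) = -56 + 7 \left(-4998\right) = -56 - 34986 = -35042$)
$\left(31085 + z\right) \left(-2726 - 39504\right) = \left(31085 - 35042\right) \left(-2726 - 39504\right) = - 3957 \left(-2726 - 39504\right) = \left(-3957\right) \left(-42230\right) = 167104110$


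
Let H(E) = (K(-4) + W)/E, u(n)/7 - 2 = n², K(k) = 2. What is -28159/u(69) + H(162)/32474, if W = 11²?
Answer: -49378142783/58466644236 ≈ -0.84455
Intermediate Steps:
W = 121
u(n) = 14 + 7*n²
H(E) = 123/E (H(E) = (2 + 121)/E = 123/E)
-28159/u(69) + H(162)/32474 = -28159/(14 + 7*69²) + (123/162)/32474 = -28159/(14 + 7*4761) + (123*(1/162))*(1/32474) = -28159/(14 + 33327) + (41/54)*(1/32474) = -28159/33341 + 41/1753596 = -49378142783/58466644236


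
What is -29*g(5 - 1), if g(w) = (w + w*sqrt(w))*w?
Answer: -1392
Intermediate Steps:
g(w) = w*(w + w**(3/2)) (g(w) = (w + w**(3/2))*w = w*(w + w**(3/2)))
-29*g(5 - 1) = -29*((5 - 1)**2 + (5 - 1)**(5/2)) = -29*(4**2 + 4**(5/2)) = -29*(16 + 32) = -29*48 = -1392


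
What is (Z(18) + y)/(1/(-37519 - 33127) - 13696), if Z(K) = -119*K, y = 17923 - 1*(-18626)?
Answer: -270079658/107507513 ≈ -2.5122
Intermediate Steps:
y = 36549 (y = 17923 + 18626 = 36549)
(Z(18) + y)/(1/(-37519 - 33127) - 13696) = (-119*18 + 36549)/(1/(-37519 - 33127) - 13696) = (-2142 + 36549)/(1/(-70646) - 13696) = 34407/(-1/70646 - 13696) = 34407/(-967567617/70646) = 34407*(-70646/967567617) = -270079658/107507513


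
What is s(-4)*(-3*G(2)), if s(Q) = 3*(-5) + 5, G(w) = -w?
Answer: -60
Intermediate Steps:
G(w) = -w
s(Q) = -10 (s(Q) = -15 + 5 = -10)
s(-4)*(-3*G(2)) = -(-30)*(-1*2) = -(-30)*(-2) = -10*6 = -60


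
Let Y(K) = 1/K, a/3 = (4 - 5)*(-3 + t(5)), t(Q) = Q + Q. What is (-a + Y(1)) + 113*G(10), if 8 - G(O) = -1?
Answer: 1039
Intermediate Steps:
t(Q) = 2*Q
G(O) = 9 (G(O) = 8 - 1*(-1) = 8 + 1 = 9)
a = -21 (a = 3*((4 - 5)*(-3 + 2*5)) = 3*(-(-3 + 10)) = 3*(-1*7) = 3*(-7) = -21)
Y(K) = 1/K
(-a + Y(1)) + 113*G(10) = (-1*(-21) + 1/1) + 113*9 = (21 + 1) + 1017 = 22 + 1017 = 1039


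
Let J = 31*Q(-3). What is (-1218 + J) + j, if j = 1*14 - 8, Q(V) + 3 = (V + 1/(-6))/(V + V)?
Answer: -46391/36 ≈ -1288.6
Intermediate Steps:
Q(V) = -3 + (-1/6 + V)/(2*V) (Q(V) = -3 + (V + 1/(-6))/(V + V) = -3 + (V - 1/6)/((2*V)) = -3 + (-1/6 + V)*(1/(2*V)) = -3 + (-1/6 + V)/(2*V))
J = -2759/36 (J = 31*((1/12)*(-1 - 30*(-3))/(-3)) = 31*((1/12)*(-1/3)*(-1 + 90)) = 31*((1/12)*(-1/3)*89) = 31*(-89/36) = -2759/36 ≈ -76.639)
j = 6 (j = 14 - 8 = 6)
(-1218 + J) + j = (-1218 - 2759/36) + 6 = -46607/36 + 6 = -46391/36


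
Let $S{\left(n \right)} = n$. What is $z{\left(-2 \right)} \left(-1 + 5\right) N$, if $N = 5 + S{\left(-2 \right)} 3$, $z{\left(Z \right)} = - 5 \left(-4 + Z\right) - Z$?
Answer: $-128$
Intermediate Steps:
$z{\left(Z \right)} = 20 - 6 Z$ ($z{\left(Z \right)} = \left(20 - 5 Z\right) - Z = 20 - 6 Z$)
$N = -1$ ($N = 5 - 6 = -1$)
$z{\left(-2 \right)} \left(-1 + 5\right) N = \left(20 - -12\right) \left(-1 + 5\right) \left(-1\right) = \left(20 + 12\right) 4 \left(-1\right) = 32 \cdot 4 \left(-1\right) = 128 \left(-1\right) = -128$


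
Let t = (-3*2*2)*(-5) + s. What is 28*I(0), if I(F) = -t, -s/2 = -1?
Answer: -1736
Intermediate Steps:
s = 2 (s = -2*(-1) = 2)
t = 62 (t = (-3*2*2)*(-5) + 2 = -6*2*(-5) + 2 = -12*(-5) + 2 = 60 + 2 = 62)
I(F) = -62 (I(F) = -1*62 = -62)
28*I(0) = 28*(-62) = -1736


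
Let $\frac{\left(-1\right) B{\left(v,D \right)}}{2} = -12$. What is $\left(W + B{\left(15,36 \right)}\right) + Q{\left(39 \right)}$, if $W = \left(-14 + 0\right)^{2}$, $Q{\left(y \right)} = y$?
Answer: $259$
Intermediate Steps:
$B{\left(v,D \right)} = 24$ ($B{\left(v,D \right)} = \left(-2\right) \left(-12\right) = 24$)
$W = 196$ ($W = \left(-14\right)^{2} = 196$)
$\left(W + B{\left(15,36 \right)}\right) + Q{\left(39 \right)} = \left(196 + 24\right) + 39 = 220 + 39 = 259$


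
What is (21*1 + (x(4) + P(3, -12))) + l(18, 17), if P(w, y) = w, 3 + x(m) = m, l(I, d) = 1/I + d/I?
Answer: 26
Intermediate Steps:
l(I, d) = 1/I + d/I
x(m) = -3 + m
(21*1 + (x(4) + P(3, -12))) + l(18, 17) = (21*1 + ((-3 + 4) + 3)) + (1 + 17)/18 = (21 + (1 + 3)) + (1/18)*18 = (21 + 4) + 1 = 25 + 1 = 26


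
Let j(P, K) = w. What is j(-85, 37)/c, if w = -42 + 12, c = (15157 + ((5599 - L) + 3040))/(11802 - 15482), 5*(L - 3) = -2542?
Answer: 552000/121507 ≈ 4.5429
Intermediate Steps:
L = -2527/5 (L = 3 + (⅕)*(-2542) = 3 - 2542/5 = -2527/5 ≈ -505.40)
c = -121507/18400 (c = (15157 + ((5599 - 1*(-2527/5)) + 3040))/(11802 - 15482) = (15157 + ((5599 + 2527/5) + 3040))/(-3680) = (15157 + (30522/5 + 3040))*(-1/3680) = (15157 + 45722/5)*(-1/3680) = (121507/5)*(-1/3680) = -121507/18400 ≈ -6.6036)
w = -30
j(P, K) = -30
j(-85, 37)/c = -30/(-121507/18400) = -30*(-18400/121507) = 552000/121507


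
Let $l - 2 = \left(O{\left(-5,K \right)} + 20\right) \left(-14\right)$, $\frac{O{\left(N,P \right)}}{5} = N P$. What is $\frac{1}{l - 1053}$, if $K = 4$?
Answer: $\frac{1}{69} \approx 0.014493$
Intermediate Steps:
$O{\left(N,P \right)} = 5 N P$
$l = 1122$ ($l = 2 + \left(5 \left(-5\right) 4 + 20\right) \left(-14\right) = 2 + \left(-100 + 20\right) \left(-14\right) = 2 - -1120 = 2 + 1120 = 1122$)
$\frac{1}{l - 1053} = \frac{1}{1122 - 1053} = \frac{1}{69}$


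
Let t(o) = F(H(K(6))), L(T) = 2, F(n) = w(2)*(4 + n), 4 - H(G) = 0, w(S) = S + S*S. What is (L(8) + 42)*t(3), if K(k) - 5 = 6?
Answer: 2112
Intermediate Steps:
K(k) = 11 (K(k) = 5 + 6 = 11)
w(S) = S + S**2
H(G) = 4 (H(G) = 4 - 1*0 = 4 + 0 = 4)
F(n) = 24 + 6*n (F(n) = (2*(1 + 2))*(4 + n) = (2*3)*(4 + n) = 6*(4 + n) = 24 + 6*n)
t(o) = 48 (t(o) = 24 + 6*4 = 24 + 24 = 48)
(L(8) + 42)*t(3) = (2 + 42)*48 = 44*48 = 2112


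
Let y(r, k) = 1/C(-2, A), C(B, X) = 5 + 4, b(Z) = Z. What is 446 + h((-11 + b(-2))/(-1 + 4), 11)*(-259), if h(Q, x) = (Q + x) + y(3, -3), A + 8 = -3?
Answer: -11785/9 ≈ -1309.4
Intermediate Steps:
A = -11 (A = -8 - 3 = -11)
C(B, X) = 9
y(r, k) = ⅑ (y(r, k) = 1/9 = ⅑)
h(Q, x) = ⅑ + Q + x (h(Q, x) = (Q + x) + ⅑ = ⅑ + Q + x)
446 + h((-11 + b(-2))/(-1 + 4), 11)*(-259) = 446 + (⅑ + (-11 - 2)/(-1 + 4) + 11)*(-259) = 446 + (⅑ - 13/3 + 11)*(-259) = 446 + (61/9)*(-259) = 446 - 15799/9 = -11785/9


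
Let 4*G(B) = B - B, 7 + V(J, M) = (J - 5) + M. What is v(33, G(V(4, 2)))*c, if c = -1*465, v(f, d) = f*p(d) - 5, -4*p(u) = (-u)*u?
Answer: 2325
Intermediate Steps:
V(J, M) = -12 + J + M (V(J, M) = -7 + ((J - 5) + M) = -7 + ((-5 + J) + M) = -7 + (-5 + J + M) = -12 + J + M)
p(u) = u**2/4 (p(u) = -(-u)*u/4 = -(-1)*u**2/4 = u**2/4)
G(B) = 0 (G(B) = (B - B)/4 = (1/4)*0 = 0)
v(f, d) = -5 + f*d**2/4 (v(f, d) = f*(d**2/4) - 5 = f*d**2/4 - 5 = -5 + f*d**2/4)
c = -465
v(33, G(V(4, 2)))*c = (-5 + (1/4)*33*0**2)*(-465) = (-5 + (1/4)*33*0)*(-465) = (-5 + 0)*(-465) = -5*(-465) = 2325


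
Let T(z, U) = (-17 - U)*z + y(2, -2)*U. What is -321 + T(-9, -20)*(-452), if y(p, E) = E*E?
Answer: 48043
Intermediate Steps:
y(p, E) = E²
T(z, U) = 4*U + z*(-17 - U) (T(z, U) = (-17 - U)*z + (-2)²*U = z*(-17 - U) + 4*U = 4*U + z*(-17 - U))
-321 + T(-9, -20)*(-452) = -321 + (-17*(-9) + 4*(-20) - 1*(-20)*(-9))*(-452) = -321 + (153 - 80 - 180)*(-452) = -321 - 107*(-452) = -321 + 48364 = 48043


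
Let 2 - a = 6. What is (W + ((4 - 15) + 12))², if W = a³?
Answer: 3969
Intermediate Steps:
a = -4 (a = 2 - 1*6 = 2 - 6 = -4)
W = -64 (W = (-4)³ = -64)
(W + ((4 - 15) + 12))² = (-64 + ((4 - 15) + 12))² = (-64 + (-11 + 12))² = (-64 + 1)² = (-63)² = 3969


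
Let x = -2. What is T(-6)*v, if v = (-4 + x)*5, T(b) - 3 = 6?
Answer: -270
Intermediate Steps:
T(b) = 9 (T(b) = 3 + 6 = 9)
v = -30 (v = (-4 - 2)*5 = -6*5 = -30)
T(-6)*v = 9*(-30) = -270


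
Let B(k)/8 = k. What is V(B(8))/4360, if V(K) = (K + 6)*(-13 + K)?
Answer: 357/436 ≈ 0.81881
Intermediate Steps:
B(k) = 8*k
V(K) = (-13 + K)*(6 + K) (V(K) = (6 + K)*(-13 + K) = (-13 + K)*(6 + K))
V(B(8))/4360 = (-78 + (8*8)² - 56*8)/4360 = (-78 + 64² - 7*64)*(1/4360) = (-78 + 4096 - 448)*(1/4360) = 3570*(1/4360) = 357/436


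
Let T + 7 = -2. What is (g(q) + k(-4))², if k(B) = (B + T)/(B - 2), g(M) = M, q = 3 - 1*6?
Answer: 25/36 ≈ 0.69444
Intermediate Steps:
T = -9 (T = -7 - 2 = -9)
q = -3 (q = 3 - 6 = -3)
k(B) = (-9 + B)/(-2 + B) (k(B) = (B - 9)/(B - 2) = (-9 + B)/(-2 + B))
(g(q) + k(-4))² = (-3 + (-9 - 4)/(-2 - 4))² = (-3 - 13/(-6))² = (-3 - ⅙*(-13))² = (-3 + 13/6)² = (-⅚)² = 25/36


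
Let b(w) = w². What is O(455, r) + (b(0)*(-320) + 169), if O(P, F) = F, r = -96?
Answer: 73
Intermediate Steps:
O(455, r) + (b(0)*(-320) + 169) = -96 + (0²*(-320) + 169) = -96 + (0*(-320) + 169) = -96 + (0 + 169) = -96 + 169 = 73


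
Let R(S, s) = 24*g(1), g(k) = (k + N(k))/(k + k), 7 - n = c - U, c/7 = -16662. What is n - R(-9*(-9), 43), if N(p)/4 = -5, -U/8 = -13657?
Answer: 226125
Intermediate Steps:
c = -116634 (c = 7*(-16662) = -116634)
U = 109256 (U = -8*(-13657) = 109256)
n = 225897 (n = 7 - (-116634 - 1*109256) = 7 - (-116634 - 109256) = 7 - 1*(-225890) = 7 + 225890 = 225897)
N(p) = -20 (N(p) = 4*(-5) = -20)
g(k) = (-20 + k)/(2*k) (g(k) = (k - 20)/(k + k) = (-20 + k)/((2*k)) = (-20 + k)*(1/(2*k)) = (-20 + k)/(2*k))
R(S, s) = -228 (R(S, s) = 24*((½)*(-20 + 1)/1) = 24*((½)*1*(-19)) = 24*(-19/2) = -228)
n - R(-9*(-9), 43) = 225897 - 1*(-228) = 225897 + 228 = 226125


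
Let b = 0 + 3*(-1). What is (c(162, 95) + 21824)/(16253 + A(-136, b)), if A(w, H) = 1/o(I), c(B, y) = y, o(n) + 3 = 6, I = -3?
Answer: 2859/2120 ≈ 1.3486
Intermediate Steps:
o(n) = 3 (o(n) = -3 + 6 = 3)
b = -3 (b = 0 - 3 = -3)
A(w, H) = 1/3
(c(162, 95) + 21824)/(16253 + A(-136, b)) = (95 + 21824)/(16253 + 1/3) = 21919/(48760/3) = 21919*(3/48760) = 2859/2120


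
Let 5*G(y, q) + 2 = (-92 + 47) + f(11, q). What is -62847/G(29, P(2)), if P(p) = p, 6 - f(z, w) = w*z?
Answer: 34915/7 ≈ 4987.9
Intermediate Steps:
f(z, w) = 6 - w*z
G(y, q) = -41/5 - 11*q/5 (G(y, q) = -⅖ + ((-92 + 47) + (6 - 1*q*11))/5 = -⅖ + (-45 + (6 - 11*q))/5 = -⅖ + (-39 - 11*q)/5 = -⅖ + (-39/5 - 11*q/5) = -41/5 - 11*q/5)
-62847/G(29, P(2)) = -62847/(-41/5 - 11/5*2) = -62847/(-41/5 - 22/5) = -62847/(-63/5) = -62847*(-5/63) = 34915/7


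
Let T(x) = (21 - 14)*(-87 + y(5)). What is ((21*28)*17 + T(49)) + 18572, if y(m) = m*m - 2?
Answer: 28120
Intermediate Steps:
y(m) = -2 + m² (y(m) = m² - 2 = -2 + m²)
T(x) = -448 (T(x) = (21 - 14)*(-87 + (-2 + 5²)) = 7*(-87 + (-2 + 25)) = 7*(-87 + 23) = 7*(-64) = -448)
((21*28)*17 + T(49)) + 18572 = ((21*28)*17 - 448) + 18572 = (588*17 - 448) + 18572 = (9996 - 448) + 18572 = 9548 + 18572 = 28120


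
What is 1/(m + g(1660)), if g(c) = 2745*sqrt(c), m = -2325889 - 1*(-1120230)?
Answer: -1205659/1441105482781 - 5490*sqrt(415)/1441105482781 ≈ -9.1423e-7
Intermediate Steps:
m = -1205659 (m = -2325889 + 1120230 = -1205659)
1/(m + g(1660)) = 1/(-1205659 + 2745*sqrt(1660)) = 1/(-1205659 + 2745*(2*sqrt(415))) = 1/(-1205659 + 5490*sqrt(415))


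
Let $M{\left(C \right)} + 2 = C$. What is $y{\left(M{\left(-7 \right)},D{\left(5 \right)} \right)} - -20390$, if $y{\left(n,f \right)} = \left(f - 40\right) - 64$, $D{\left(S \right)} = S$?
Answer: $20291$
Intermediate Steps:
$M{\left(C \right)} = -2 + C$
$y{\left(n,f \right)} = -104 + f$ ($y{\left(n,f \right)} = \left(-40 + f\right) - 64 = -104 + f$)
$y{\left(M{\left(-7 \right)},D{\left(5 \right)} \right)} - -20390 = \left(-104 + 5\right) - -20390 = -99 + 20390 = 20291$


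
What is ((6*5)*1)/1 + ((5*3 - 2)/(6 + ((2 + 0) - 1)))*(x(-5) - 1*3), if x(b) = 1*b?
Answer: 106/7 ≈ 15.143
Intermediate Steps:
x(b) = b
((6*5)*1)/1 + ((5*3 - 2)/(6 + ((2 + 0) - 1)))*(x(-5) - 1*3) = ((6*5)*1)/1 + ((5*3 - 2)/(6 + ((2 + 0) - 1)))*(-5 - 1*3) = (30*1)*1 + ((15 - 2)/(6 + (2 - 1)))*(-5 - 3) = 30*1 + (13/(6 + 1))*(-8) = 30 + (13/7)*(-8) = 30 - 104/7 = 106/7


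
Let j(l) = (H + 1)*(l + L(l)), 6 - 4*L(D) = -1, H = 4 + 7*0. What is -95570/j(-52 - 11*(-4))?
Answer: 76456/25 ≈ 3058.2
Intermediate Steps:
H = 4 (H = 4 + 0 = 4)
L(D) = 7/4 (L(D) = 3/2 - 1/4*(-1) = 3/2 + 1/4 = 7/4)
j(l) = 35/4 + 5*l (j(l) = (4 + 1)*(l + 7/4) = 5*(7/4 + l) = 35/4 + 5*l)
-95570/j(-52 - 11*(-4)) = -95570/(35/4 + 5*(-52 - 11*(-4))) = -95570/(35/4 + 5*(-52 + 44)) = -95570/(35/4 + 5*(-8)) = -95570/(35/4 - 40) = -95570/(-125/4) = -95570*(-4/125) = 76456/25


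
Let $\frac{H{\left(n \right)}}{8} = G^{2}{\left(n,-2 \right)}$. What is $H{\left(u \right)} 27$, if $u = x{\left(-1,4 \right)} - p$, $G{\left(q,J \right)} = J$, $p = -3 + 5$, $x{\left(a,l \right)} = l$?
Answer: $864$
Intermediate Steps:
$p = 2$
$u = 2$ ($u = 4 - 2 = 2$)
$H{\left(n \right)} = 32$ ($H{\left(n \right)} = 8 \left(-2\right)^{2} = 8 \cdot 4 = 32$)
$H{\left(u \right)} 27 = 32 \cdot 27 = 864$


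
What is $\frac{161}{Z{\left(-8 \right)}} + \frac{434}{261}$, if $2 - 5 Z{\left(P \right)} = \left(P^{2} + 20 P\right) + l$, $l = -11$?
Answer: $\frac{257411}{28449} \approx 9.0482$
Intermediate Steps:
$Z{\left(P \right)} = \frac{13}{5} - 4 P - \frac{P^{2}}{5}$ ($Z{\left(P \right)} = \frac{2}{5} - \frac{\left(P^{2} + 20 P\right) - 11}{5} = \frac{2}{5} - \frac{-11 + P^{2} + 20 P}{5} = \frac{2}{5} - \left(- \frac{11}{5} + 4 P + \frac{P^{2}}{5}\right) = \frac{13}{5} - 4 P - \frac{P^{2}}{5}$)
$\frac{161}{Z{\left(-8 \right)}} + \frac{434}{261} = \frac{161}{\frac{13}{5} - -32 - \frac{\left(-8\right)^{2}}{5}} + \frac{434}{261} = \frac{161}{\frac{13}{5} + 32 - \frac{64}{5}} + 434 \cdot \frac{1}{261} = \frac{161}{\frac{13}{5} + 32 - \frac{64}{5}} + \frac{434}{261} = \frac{161}{\frac{109}{5}} + \frac{434}{261} = 161 \cdot \frac{5}{109} + \frac{434}{261} = \frac{805}{109} + \frac{434}{261} = \frac{257411}{28449}$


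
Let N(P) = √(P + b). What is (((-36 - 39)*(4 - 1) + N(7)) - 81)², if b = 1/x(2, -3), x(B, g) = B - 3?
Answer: (-306 + √6)² ≈ 92143.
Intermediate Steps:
x(B, g) = -3 + B
b = -1 (b = 1/(-3 + 2) = 1/(-1) = -1)
N(P) = √(-1 + P) (N(P) = √(P - 1) = √(-1 + P))
(((-36 - 39)*(4 - 1) + N(7)) - 81)² = (((-36 - 39)*(4 - 1) + √(-1 + 7)) - 81)² = ((-75*3 + √6) - 81)² = ((-225 + √6) - 81)² = (-306 + √6)²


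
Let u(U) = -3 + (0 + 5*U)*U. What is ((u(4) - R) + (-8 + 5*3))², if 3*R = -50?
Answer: 91204/9 ≈ 10134.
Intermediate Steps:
R = -50/3 (R = (⅓)*(-50) = -50/3 ≈ -16.667)
u(U) = -3 + 5*U² (u(U) = -3 + (5*U)*U = -3 + 5*U²)
((u(4) - R) + (-8 + 5*3))² = (((-3 + 5*4²) - 1*(-50/3)) + (-8 + 5*3))² = (((-3 + 5*16) + 50/3) + (-8 + 15))² = (((-3 + 80) + 50/3) + 7)² = ((77 + 50/3) + 7)² = (281/3 + 7)² = (302/3)² = 91204/9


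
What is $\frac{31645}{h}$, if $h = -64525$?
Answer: $- \frac{6329}{12905} \approx -0.49043$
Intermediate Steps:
$\frac{31645}{h} = \frac{31645}{-64525} = 31645 \left(- \frac{1}{64525}\right) = - \frac{6329}{12905}$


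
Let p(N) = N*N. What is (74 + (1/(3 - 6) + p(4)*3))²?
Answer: 133225/9 ≈ 14803.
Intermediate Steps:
p(N) = N²
(74 + (1/(3 - 6) + p(4)*3))² = (74 + (1/(3 - 6) + 4²*3))² = (74 + (1/(-3) + 16*3))² = (74 + (-⅓ + 48))² = (74 + 143/3)² = (365/3)² = 133225/9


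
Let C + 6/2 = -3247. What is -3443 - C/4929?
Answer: -16967297/4929 ≈ -3442.3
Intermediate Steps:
C = -3250 (C = -3 - 3247 = -3250)
-3443 - C/4929 = -3443 - (-3250)/4929 = -3443 - 1*(-3250/4929) = -3443 + 3250/4929 = -16967297/4929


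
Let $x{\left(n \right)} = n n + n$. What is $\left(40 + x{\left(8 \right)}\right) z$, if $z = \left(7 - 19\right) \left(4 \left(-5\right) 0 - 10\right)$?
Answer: $13440$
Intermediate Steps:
$x{\left(n \right)} = n + n^{2}$ ($x{\left(n \right)} = n^{2} + n = n + n^{2}$)
$z = 120$ ($z = - 12 \left(\left(-20\right) 0 - 10\right) = - 12 \left(0 - 10\right) = \left(-12\right) \left(-10\right) = 120$)
$\left(40 + x{\left(8 \right)}\right) z = \left(40 + 8 \left(1 + 8\right)\right) 120 = \left(40 + 8 \cdot 9\right) 120 = \left(40 + 72\right) 120 = 112 \cdot 120 = 13440$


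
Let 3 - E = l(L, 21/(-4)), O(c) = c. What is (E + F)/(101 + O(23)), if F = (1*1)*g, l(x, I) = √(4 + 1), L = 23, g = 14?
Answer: 17/124 - √5/124 ≈ 0.11906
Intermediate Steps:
l(x, I) = √5
E = 3 - √5 ≈ 0.76393
F = 14 (F = (1*1)*14 = 1*14 = 14)
(E + F)/(101 + O(23)) = ((3 - √5) + 14)/(101 + 23) = (17 - √5)/124 = (17 - √5)*(1/124) = 17/124 - √5/124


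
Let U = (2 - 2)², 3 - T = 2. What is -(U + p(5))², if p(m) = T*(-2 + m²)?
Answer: -529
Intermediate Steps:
T = 1 (T = 3 - 1*2 = 3 - 2 = 1)
p(m) = -2 + m² (p(m) = 1*(-2 + m²) = -2 + m²)
U = 0 (U = 0² = 0)
-(U + p(5))² = -(0 + (-2 + 5²))² = -(0 + (-2 + 25))² = -(0 + 23)² = -1*23² = -1*529 = -529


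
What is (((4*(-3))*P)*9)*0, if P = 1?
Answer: 0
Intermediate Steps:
(((4*(-3))*P)*9)*0 = (((4*(-3))*1)*9)*0 = (-12*1*9)*0 = -12*9*0 = -108*0 = 0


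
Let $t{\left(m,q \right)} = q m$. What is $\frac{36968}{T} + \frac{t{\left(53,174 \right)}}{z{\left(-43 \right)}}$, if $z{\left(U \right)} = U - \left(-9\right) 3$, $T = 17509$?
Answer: $- \frac{80438255}{140072} \approx -574.26$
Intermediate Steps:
$t{\left(m,q \right)} = m q$
$z{\left(U \right)} = 27 + U$ ($z{\left(U \right)} = U - -27 = U + 27 = 27 + U$)
$\frac{36968}{T} + \frac{t{\left(53,174 \right)}}{z{\left(-43 \right)}} = \frac{36968}{17509} + \frac{53 \cdot 174}{27 - 43} = 36968 \cdot \frac{1}{17509} + \frac{9222}{-16} = \frac{36968}{17509} + 9222 \left(- \frac{1}{16}\right) = \frac{36968}{17509} - \frac{4611}{8} = - \frac{80438255}{140072}$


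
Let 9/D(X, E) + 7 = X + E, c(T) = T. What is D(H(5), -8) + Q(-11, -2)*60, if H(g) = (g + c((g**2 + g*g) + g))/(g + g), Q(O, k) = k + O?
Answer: -781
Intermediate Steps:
Q(O, k) = O + k
H(g) = (2*g + 2*g**2)/(2*g) (H(g) = (g + ((g**2 + g*g) + g))/(g + g) = (g + ((g**2 + g**2) + g))/((2*g)) = (g + (2*g**2 + g))*(1/(2*g)) = (g + (g + 2*g**2))*(1/(2*g)) = (2*g + 2*g**2)*(1/(2*g)) = (2*g + 2*g**2)/(2*g))
D(X, E) = 9/(-7 + E + X) (D(X, E) = 9/(-7 + (X + E)) = 9/(-7 + (E + X)) = 9/(-7 + E + X))
D(H(5), -8) + Q(-11, -2)*60 = 9/(-7 - 8 + (1 + 5)) + (-11 - 2)*60 = 9/(-7 - 8 + 6) - 13*60 = 9/(-9) - 780 = 9*(-1/9) - 780 = -1 - 780 = -781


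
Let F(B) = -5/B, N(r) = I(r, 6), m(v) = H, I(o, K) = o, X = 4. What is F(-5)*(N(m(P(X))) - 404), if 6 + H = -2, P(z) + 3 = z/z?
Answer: -412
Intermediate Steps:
P(z) = -2 (P(z) = -3 + z/z = -3 + 1 = -2)
H = -8 (H = -6 - 2 = -8)
m(v) = -8
N(r) = r
F(-5)*(N(m(P(X))) - 404) = (-5/(-5))*(-8 - 404) = -5*(-⅕)*(-412) = 1*(-412) = -412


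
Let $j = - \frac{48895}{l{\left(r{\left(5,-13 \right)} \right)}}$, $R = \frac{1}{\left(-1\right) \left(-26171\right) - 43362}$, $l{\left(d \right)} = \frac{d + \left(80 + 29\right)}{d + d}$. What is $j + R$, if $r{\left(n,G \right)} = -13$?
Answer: $\frac{10927201237}{825168} \approx 13242.0$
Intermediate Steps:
$l{\left(d \right)} = \frac{109 + d}{2 d}$ ($l{\left(d \right)} = \frac{d + 109}{2 d} = \left(109 + d\right) \frac{1}{2 d} = \frac{109 + d}{2 d}$)
$R = - \frac{1}{17191}$ ($R = \frac{1}{26171 - 43362} = \frac{1}{-17191} = - \frac{1}{17191} \approx -5.817 \cdot 10^{-5}$)
$j = \frac{635635}{48}$ ($j = - \frac{48895}{\frac{1}{2} \frac{1}{-13} \left(109 - 13\right)} = - \frac{48895}{\frac{1}{2} \left(- \frac{1}{13}\right) 96} = - \frac{48895}{- \frac{48}{13}} = \left(-48895\right) \left(- \frac{13}{48}\right) = \frac{635635}{48} \approx 13242.0$)
$j + R = \frac{635635}{48} - \frac{1}{17191} = \frac{10927201237}{825168}$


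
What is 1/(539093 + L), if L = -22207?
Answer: 1/516886 ≈ 1.9347e-6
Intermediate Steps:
1/(539093 + L) = 1/(539093 - 22207) = 1/516886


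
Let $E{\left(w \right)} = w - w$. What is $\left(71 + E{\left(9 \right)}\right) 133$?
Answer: $9443$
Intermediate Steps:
$E{\left(w \right)} = 0$
$\left(71 + E{\left(9 \right)}\right) 133 = \left(71 + 0\right) 133 = 71 \cdot 133 = 9443$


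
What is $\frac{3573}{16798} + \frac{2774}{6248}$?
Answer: $\frac{17230439}{26238476} \approx 0.65669$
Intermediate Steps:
$\frac{3573}{16798} + \frac{2774}{6248} = 3573 \cdot \frac{1}{16798} + 2774 \cdot \frac{1}{6248} = \frac{3573}{16798} + \frac{1387}{3124} = \frac{17230439}{26238476}$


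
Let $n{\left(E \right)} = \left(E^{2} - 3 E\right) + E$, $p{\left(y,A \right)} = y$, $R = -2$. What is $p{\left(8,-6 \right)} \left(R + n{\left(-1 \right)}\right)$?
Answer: $8$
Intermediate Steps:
$n{\left(E \right)} = E^{2} - 2 E$
$p{\left(8,-6 \right)} \left(R + n{\left(-1 \right)}\right) = 8 \left(-2 - \left(-2 - 1\right)\right) = 8 \left(-2 - -3\right) = 8 \left(-2 + 3\right) = 8 \cdot 1 = 8$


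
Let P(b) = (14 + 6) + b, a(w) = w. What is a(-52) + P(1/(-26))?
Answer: -833/26 ≈ -32.038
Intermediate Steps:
P(b) = 20 + b
a(-52) + P(1/(-26)) = -52 + (20 + 1/(-26)) = -52 + (20 - 1/26) = -52 + 519/26 = -833/26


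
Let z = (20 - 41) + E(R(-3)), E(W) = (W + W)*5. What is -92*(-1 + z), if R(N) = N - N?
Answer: 2024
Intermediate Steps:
R(N) = 0
E(W) = 10*W (E(W) = (2*W)*5 = 10*W)
z = -21 (z = (20 - 41) + 10*0 = -21 + 0 = -21)
-92*(-1 + z) = -92*(-1 - 21) = -92*(-22) = 2024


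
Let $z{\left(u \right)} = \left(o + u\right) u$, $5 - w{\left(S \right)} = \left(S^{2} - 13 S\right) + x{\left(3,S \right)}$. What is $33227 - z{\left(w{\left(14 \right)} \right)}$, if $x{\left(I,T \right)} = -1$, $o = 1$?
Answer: $33171$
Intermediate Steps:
$w{\left(S \right)} = 6 - S^{2} + 13 S$ ($w{\left(S \right)} = 5 - \left(\left(S^{2} - 13 S\right) - 1\right) = 5 - \left(-1 + S^{2} - 13 S\right) = 5 + \left(1 - S^{2} + 13 S\right) = 6 - S^{2} + 13 S$)
$z{\left(u \right)} = u \left(1 + u\right)$ ($z{\left(u \right)} = \left(1 + u\right) u = u \left(1 + u\right)$)
$33227 - z{\left(w{\left(14 \right)} \right)} = 33227 - \left(6 - 14^{2} + 13 \cdot 14\right) \left(1 + \left(6 - 14^{2} + 13 \cdot 14\right)\right) = 33227 - \left(6 - 196 + 182\right) \left(1 + \left(6 - 196 + 182\right)\right) = 33227 - - 8 \left(1 - 8\right) = 33227 - \left(-8\right) \left(-7\right) = 33227 - 56 = 33171$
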